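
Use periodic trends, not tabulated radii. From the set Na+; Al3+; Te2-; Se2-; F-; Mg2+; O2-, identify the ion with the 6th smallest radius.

First list Z and electron count for each: Al3+ (Z=13, 10 e⁻), Mg2+ (Z=12, 10 e⁻), Na+ (Z=11, 10 e⁻), F- (Z=9, 10 e⁻), O2- (Z=8, 10 e⁻), Se2- (Z=34, 36 e⁻), Te2- (Z=52, 54 e⁻). Al3+ < Mg2+ (isoelectronic, higher Z=13 is smaller); Mg2+ < Na+ (both 10 e⁻, Z=12>11); Na+ < F- (isoelectronic, higher Z=11 is smaller); F- < O2- (isoelectronic, higher Z=9 is smaller); O2- < Se2- (same group, 2 shells fewer); Se2- < Te2- (same group, 1 shell fewer).
Full ascending order: Al3+ < Mg2+ < Na+ < F- < O2- < Se2- < Te2-. Counting from the smallest, position 6 is Se2-.

Se2-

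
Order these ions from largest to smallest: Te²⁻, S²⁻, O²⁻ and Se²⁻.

These ions sit in one column with identical charge. Each step down the periodic table adds a principal shell, increasing the radius.

Te²⁻ > Se²⁻ > S²⁻ > O²⁻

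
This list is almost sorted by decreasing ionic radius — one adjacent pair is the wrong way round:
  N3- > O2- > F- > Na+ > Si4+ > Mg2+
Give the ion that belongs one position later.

Si4+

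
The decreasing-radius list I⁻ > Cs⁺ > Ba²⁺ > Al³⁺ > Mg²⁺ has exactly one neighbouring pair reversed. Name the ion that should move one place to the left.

The pair Al³⁺, Mg²⁺ is the wrong way round — they are isoelectronic (10 e⁻) and Al has more protons than Mg (13 vs 12), making Al³⁺ smaller. All other adjacent pairs agree with periodic trends, so Mg²⁺ is the misplaced ion.

Mg²⁺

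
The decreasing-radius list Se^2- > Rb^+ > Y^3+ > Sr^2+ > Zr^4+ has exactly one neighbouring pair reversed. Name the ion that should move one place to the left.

Scanning neighbour by neighbour, only Y^3+/Sr^2+ violates a trend: Y^3+ and Sr^2+ share 36 electrons; the higher nuclear charge on Y (Z=39) contracts it more, so Y^3+ < Sr^2+. That makes Sr^2+ the one sitting a position late relative to where it belongs.

Sr^2+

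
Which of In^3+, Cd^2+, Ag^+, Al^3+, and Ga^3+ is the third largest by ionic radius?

Electron counts and nuclear charges: Al^3+: 10 e⁻, Z=13, Ga^3+: 28 e⁻, Z=31, In^3+: 46 e⁻, Z=49, Cd^2+: 46 e⁻, Z=48, Ag^+: 46 e⁻, Z=47. Al^3+ < Ga^3+ (same group, period 3 vs 4); Ga^3+ < In^3+ (same group, 1 shell fewer); In^3+ < Cd^2+ (isoelectronic, higher Z=49 is smaller); Cd^2+ < Ag^+ (isoelectronic, higher Z=48 is smaller).
So the order is Al^3+ < Ga^3+ < In^3+ < Cd^2+ < Ag^+; the 3rd-largest ion is In^3+.

In^3+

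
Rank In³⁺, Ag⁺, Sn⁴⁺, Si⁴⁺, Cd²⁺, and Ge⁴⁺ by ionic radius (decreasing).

Electron counts and nuclear charges: Si⁴⁺ (Z=14, 10 e⁻), Ge⁴⁺ (Z=32, 28 e⁻), Sn⁴⁺ (Z=50, 46 e⁻), In³⁺ (Z=49, 46 e⁻), Cd²⁺ (Z=48, 46 e⁻), Ag⁺ (Z=47, 46 e⁻). Si⁴⁺ < Ge⁴⁺ (same group, 1 shell fewer); Ge⁴⁺ < Sn⁴⁺ (same group, 1 shell fewer); Sn⁴⁺ < In³⁺ (both 46 e⁻, Z=50>49); In³⁺ < Cd²⁺ (both 46 e⁻, Z=49>48); Cd²⁺ < Ag⁺ (isoelectronic, higher Z=48 is smaller).

Ag⁺ > Cd²⁺ > In³⁺ > Sn⁴⁺ > Ge⁴⁺ > Si⁴⁺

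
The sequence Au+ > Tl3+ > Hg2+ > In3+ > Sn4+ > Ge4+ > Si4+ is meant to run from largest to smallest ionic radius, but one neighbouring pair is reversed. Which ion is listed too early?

Compare adjacent ions: both have 78 electrons but Z(Tl)=81 > Z(Hg)=80, so Tl3+ should be the smaller of the two — yet in this decreasing list Tl3+ sits before Hg2+. Nothing else is reversed, so Tl3+ should move one place to the right.

Tl3+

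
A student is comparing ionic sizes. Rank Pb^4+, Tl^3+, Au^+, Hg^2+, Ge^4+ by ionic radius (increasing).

Ge^4+ < Pb^4+ < Tl^3+ < Hg^2+ < Au^+

First list Z and electron count for each: Ge^4+: 28 e⁻, Z=32, Pb^4+: 78 e⁻, Z=82, Tl^3+: 78 e⁻, Z=81, Hg^2+: 78 e⁻, Z=80, Au^+: 78 e⁻, Z=79. Ge^4+ < Pb^4+ (same group, period 4 vs 6); Pb^4+ < Tl^3+ (both 78 e⁻, Z=82>81); Tl^3+ < Hg^2+ (both 78 e⁻, Z=81>80); Hg^2+ < Au^+ (both 78 e⁻, Z=80>79).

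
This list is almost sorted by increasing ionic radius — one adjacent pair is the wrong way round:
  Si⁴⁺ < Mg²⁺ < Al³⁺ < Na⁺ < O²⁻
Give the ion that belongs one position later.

Compare adjacent ions: they are isoelectronic (10 e⁻) and Al has more protons than Mg (13 vs 12), making Al³⁺ smaller — yet in this increasing list Mg²⁺ sits before Al³⁺. Nothing else is reversed, so Mg²⁺ should move one place to the right.

Mg²⁺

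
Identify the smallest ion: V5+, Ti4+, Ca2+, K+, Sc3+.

V5+

All of these have 18 electrons (isoelectronic). With the same electron cloud, the ion with the most protons pulls it in tightest. Nuclear charges: V5+ (Z=23), Ti4+ (Z=22), Sc3+ (Z=21), Ca2+ (Z=20), K+ (Z=19). Highest Z is smallest.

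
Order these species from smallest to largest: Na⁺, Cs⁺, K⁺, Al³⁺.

Work out protons and electrons: Al³⁺: 10 e⁻, Z=13, Na⁺: 10 e⁻, Z=11, K⁺: 18 e⁻, Z=19, Cs⁺: 54 e⁻, Z=55. Al³⁺ < Na⁺ (both 10 e⁻, Z=13>11); Na⁺ < K⁺ (same group, period 3 vs 4); K⁺ < Cs⁺ (same group, period 4 vs 6).

Al³⁺ < Na⁺ < K⁺ < Cs⁺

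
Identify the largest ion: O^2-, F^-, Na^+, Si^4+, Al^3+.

O^2-

Isoelectronic series (10 e⁻ each). Size is set by nuclear charge: more protons means a smaller ion. Si^4+ (Z=14), Al^3+ (Z=13), Na^+ (Z=11), F^- (Z=9), O^2- (Z=8).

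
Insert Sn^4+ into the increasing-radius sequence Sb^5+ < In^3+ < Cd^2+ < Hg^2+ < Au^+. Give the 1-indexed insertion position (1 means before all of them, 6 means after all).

2

Tabulating Z and e⁻: Sb^5+ has 46 e⁻ (Z=51), Sn^4+ has 46 e⁻ (Z=50), In^3+ has 46 e⁻ (Z=49), Cd^2+ has 46 e⁻ (Z=48), Hg^2+ has 78 e⁻ (Z=80), Au^+ has 78 e⁻ (Z=79). Sb^5+ < Sn^4+ (both 46 e⁻, Z=51>50); Sn^4+ < In^3+ (isoelectronic, higher Z=50 is smaller); In^3+ < Cd^2+ (both 46 e⁻, Z=49>48); Cd^2+ < Hg^2+ (same group, period 5 vs 6); Hg^2+ < Au^+ (isoelectronic, higher Z=80 is smaller).
The complete sequence is Sb^5+ < Sn^4+ < In^3+ < Cd^2+ < Hg^2+ < Au^+. Sn^4+ sits at position 2.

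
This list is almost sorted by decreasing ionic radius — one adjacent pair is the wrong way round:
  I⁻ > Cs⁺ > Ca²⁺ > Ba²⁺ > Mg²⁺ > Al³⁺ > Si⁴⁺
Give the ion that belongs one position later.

Compare adjacent ions: both in group 2 with the same charge; Ca²⁺ (period 4) has the smaller radius — yet in this decreasing list Ca²⁺ sits before Ba²⁺. Nothing else is reversed, so Ca²⁺ should move one place to the right.

Ca²⁺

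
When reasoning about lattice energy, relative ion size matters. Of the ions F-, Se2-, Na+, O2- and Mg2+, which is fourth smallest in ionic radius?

Electron counts and nuclear charges: Mg2+: 10 e⁻, Z=12, Na+: 10 e⁻, Z=11, F-: 10 e⁻, Z=9, O2-: 10 e⁻, Z=8, Se2-: 36 e⁻, Z=34. Mg2+ < Na+ (isoelectronic, higher Z=12 is smaller); Na+ < F- (isoelectronic, higher Z=11 is smaller); F- < O2- (isoelectronic, higher Z=9 is smaller); O2- < Se2- (same group, period 2 vs 4).
That gives Mg2+ < Na+ < F- < O2- < Se2-. From the smallest end, number 4 is O2-.

O2-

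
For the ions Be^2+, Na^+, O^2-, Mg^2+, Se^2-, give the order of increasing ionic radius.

Be^2+ < Mg^2+ < Na^+ < O^2- < Se^2-

Electron counts and nuclear charges: Be^2+ (Z=4, 2 e⁻), Mg^2+ (Z=12, 10 e⁻), Na^+ (Z=11, 10 e⁻), O^2- (Z=8, 10 e⁻), Se^2- (Z=34, 36 e⁻). Be^2+ < Mg^2+ (same group, 1 shell fewer); Mg^2+ < Na^+ (isoelectronic, higher Z=12 is smaller); Na^+ < O^2- (both 10 e⁻, Z=11>8); O^2- < Se^2- (same group, period 2 vs 4).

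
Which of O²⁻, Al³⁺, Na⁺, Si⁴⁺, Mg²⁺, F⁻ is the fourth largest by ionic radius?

Each ion has 10 electrons. The ranking follows nuclear charge in reverse — greater Z gives a smaller radius. Si⁴⁺ (Z=14), Al³⁺ (Z=13), Mg²⁺ (Z=12), Na⁺ (Z=11), F⁻ (Z=9), O²⁻ (Z=8).
Full ascending order: Si⁴⁺ < Al³⁺ < Mg²⁺ < Na⁺ < F⁻ < O²⁻. Counting from the largest, position 4 is Mg²⁺.

Mg²⁺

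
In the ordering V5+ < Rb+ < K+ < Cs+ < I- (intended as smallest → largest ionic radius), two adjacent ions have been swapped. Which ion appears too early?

Rb+

Check each adjacent pair. Rb+ and K+ are reversed: K+ and Rb+ are in one column with the same charge; the lighter period-4 ion has one fewer shell and is smaller. No other neighbouring pair contradicts the periodic trends, so Rb+ is the ion listed too early.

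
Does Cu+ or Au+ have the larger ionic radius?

Au+

These ions sit in one column with identical charge. Each step down the periodic table adds a principal shell, increasing the radius.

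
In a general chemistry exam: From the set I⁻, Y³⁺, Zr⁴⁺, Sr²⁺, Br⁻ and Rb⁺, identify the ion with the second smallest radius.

Y³⁺

Zr⁴⁺ has 36 e⁻ (Z=40), Y³⁺ has 36 e⁻ (Z=39), Sr²⁺ has 36 e⁻ (Z=38), Rb⁺ has 36 e⁻ (Z=37), Br⁻ has 36 e⁻ (Z=35), I⁻ has 54 e⁻ (Z=53). Zr⁴⁺ < Y³⁺ (both 36 e⁻, Z=40>39); Y³⁺ < Sr²⁺ (both 36 e⁻, Z=39>38); Sr²⁺ < Rb⁺ (isoelectronic, higher Z=38 is smaller); Rb⁺ < Br⁻ (isoelectronic, higher Z=37 is smaller); Br⁻ < I⁻ (same group, 1 shell fewer).
So the order is Zr⁴⁺ < Y³⁺ < Sr²⁺ < Rb⁺ < Br⁻ < I⁻; the 2nd-smallest ion is Y³⁺.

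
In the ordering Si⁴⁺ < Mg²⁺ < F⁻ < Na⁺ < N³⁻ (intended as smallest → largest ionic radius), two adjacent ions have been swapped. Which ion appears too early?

F⁻

The pair F⁻, Na⁺ is the wrong way round — Na⁺ and F⁻ share 10 electrons; the higher nuclear charge on Na (Z=11) contracts it more, so Na⁺ < F⁻. All other adjacent pairs agree with periodic trends, so F⁻ is the misplaced ion.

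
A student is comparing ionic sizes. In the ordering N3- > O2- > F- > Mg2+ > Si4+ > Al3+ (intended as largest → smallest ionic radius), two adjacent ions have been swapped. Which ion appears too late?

Scanning neighbour by neighbour, only Si4+/Al3+ violates a trend: Si4+ and Al3+ share 10 electrons; the higher nuclear charge on Si (Z=14) contracts it more, so Si4+ < Al3+. That makes Al3+ the one sitting a position late relative to where it belongs.

Al3+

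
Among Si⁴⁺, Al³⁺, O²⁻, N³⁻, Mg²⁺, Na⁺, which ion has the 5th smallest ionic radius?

O²⁻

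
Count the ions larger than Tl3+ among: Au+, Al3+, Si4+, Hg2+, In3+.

2

Work out protons and electrons: Si4+ has 10 e⁻ (Z=14), Al3+ has 10 e⁻ (Z=13), In3+ has 46 e⁻ (Z=49), Tl3+ has 78 e⁻ (Z=81), Hg2+ has 78 e⁻ (Z=80), Au+ has 78 e⁻ (Z=79). Si4+ < Al3+ (both 10 e⁻, Z=14>13); Al3+ < In3+ (same group, 2 shells fewer); In3+ < Tl3+ (same group, period 5 vs 6); Tl3+ < Hg2+ (both 78 e⁻, Z=81>80); Hg2+ < Au+ (isoelectronic, higher Z=80 is smaller).
Overall: Si4+ < Al3+ < In3+ < Tl3+ < Hg2+ < Au+. Tl3+ has 3 below it and 2 above. So 2 are larger.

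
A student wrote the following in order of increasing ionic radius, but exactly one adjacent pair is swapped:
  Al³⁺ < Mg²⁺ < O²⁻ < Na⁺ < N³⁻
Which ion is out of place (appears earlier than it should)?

O²⁻

The pair O²⁻, Na⁺ is the wrong way round — they are isoelectronic (10 e⁻) and Na has more protons than O (11 vs 8), making Na⁺ smaller. All other adjacent pairs agree with periodic trends, so O²⁻ is the misplaced ion.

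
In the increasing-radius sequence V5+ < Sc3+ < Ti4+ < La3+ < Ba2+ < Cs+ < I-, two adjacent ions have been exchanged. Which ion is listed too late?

Ti4+

Check each adjacent pair. Sc3+ and Ti4+ are reversed: they are isoelectronic (18 e⁻) and Ti has more protons than Sc (22 vs 21), making Ti4+ smaller. No other neighbouring pair contradicts the periodic trends, so Ti4+ is the ion listed too late.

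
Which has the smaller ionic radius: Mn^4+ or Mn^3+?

Mn^4+

These are all Mn ions. Removing more electrons (higher positive charge) pulls the remaining electrons in closer, so Mn^4+ is smallest and Mn^3+ is largest.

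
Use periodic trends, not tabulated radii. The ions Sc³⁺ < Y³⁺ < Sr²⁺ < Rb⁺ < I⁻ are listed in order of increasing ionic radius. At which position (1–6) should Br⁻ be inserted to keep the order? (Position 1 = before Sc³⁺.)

5

Tabulating Z and e⁻: Sc³⁺: 18 e⁻, Z=21, Y³⁺: 36 e⁻, Z=39, Sr²⁺: 36 e⁻, Z=38, Rb⁺: 36 e⁻, Z=37, Br⁻: 36 e⁻, Z=35, I⁻: 54 e⁻, Z=53. Sc³⁺ < Y³⁺ (same group, 1 shell fewer); Y³⁺ < Sr²⁺ (isoelectronic, higher Z=39 is smaller); Sr²⁺ < Rb⁺ (both 36 e⁻, Z=38>37); Rb⁺ < Br⁻ (both 36 e⁻, Z=37>35); Br⁻ < I⁻ (same group, period 4 vs 5).
Merged order: Sc³⁺ < Y³⁺ < Sr²⁺ < Rb⁺ < Br⁻ < I⁻ — Br⁻ is number 5.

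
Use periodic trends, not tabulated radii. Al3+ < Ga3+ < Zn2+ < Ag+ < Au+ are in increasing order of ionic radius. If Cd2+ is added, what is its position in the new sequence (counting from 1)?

Tabulating Z and e⁻: Al3+ (Z=13, 10 e⁻), Ga3+ (Z=31, 28 e⁻), Zn2+ (Z=30, 28 e⁻), Cd2+ (Z=48, 46 e⁻), Ag+ (Z=47, 46 e⁻), Au+ (Z=79, 78 e⁻). Al3+ < Ga3+ (same group, 1 shell fewer); Ga3+ < Zn2+ (both 28 e⁻, Z=31>30); Zn2+ < Cd2+ (same group, period 4 vs 5); Cd2+ < Ag+ (both 46 e⁻, Z=48>47); Ag+ < Au+ (same group, period 5 vs 6).
Merged order: Al3+ < Ga3+ < Zn2+ < Cd2+ < Ag+ < Au+ — Cd2+ is number 4.

4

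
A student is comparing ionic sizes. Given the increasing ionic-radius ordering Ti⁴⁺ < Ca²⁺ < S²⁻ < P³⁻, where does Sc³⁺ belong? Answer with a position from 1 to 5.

2

Each ion has 18 electrons. The ranking follows nuclear charge in reverse — greater Z gives a smaller radius. Ti⁴⁺ (Z=22), Sc³⁺ (Z=21), Ca²⁺ (Z=20), S²⁻ (Z=16), P³⁻ (Z=15).
With Sc³⁺ included the full order is Ti⁴⁺ < Sc³⁺ < Ca²⁺ < S²⁻ < P³⁻, so it takes position 2.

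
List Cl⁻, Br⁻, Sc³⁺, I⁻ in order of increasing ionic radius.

Sc³⁺ < Cl⁻ < Br⁻ < I⁻

Electron counts and nuclear charges: Sc³⁺ has 18 e⁻ (Z=21), Cl⁻ has 18 e⁻ (Z=17), Br⁻ has 36 e⁻ (Z=35), I⁻ has 54 e⁻ (Z=53). Sc³⁺ < Cl⁻ (both 18 e⁻, Z=21>17); Cl⁻ < Br⁻ (same group, 1 shell fewer); Br⁻ < I⁻ (same group, period 4 vs 5).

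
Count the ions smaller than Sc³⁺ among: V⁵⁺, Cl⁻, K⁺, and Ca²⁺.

Isoelectronic series (18 e⁻ each). Size is set by nuclear charge: more protons means a smaller ion. V⁵⁺ (Z=23), Sc³⁺ (Z=21), Ca²⁺ (Z=20), K⁺ (Z=19), Cl⁻ (Z=17).
Placing each against Sc³⁺: smaller — V⁵⁺; larger — Ca²⁺, K⁺, Cl⁻. So 1 is smaller.

1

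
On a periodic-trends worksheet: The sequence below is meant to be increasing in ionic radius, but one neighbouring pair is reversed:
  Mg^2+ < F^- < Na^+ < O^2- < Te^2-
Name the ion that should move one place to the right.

F^-

Check each adjacent pair. F^- and Na^+ are reversed: they are isoelectronic (10 e⁻) and Na has more protons than F (11 vs 9), making Na^+ smaller. No other neighbouring pair contradicts the periodic trends, so F^- is the ion listed too early.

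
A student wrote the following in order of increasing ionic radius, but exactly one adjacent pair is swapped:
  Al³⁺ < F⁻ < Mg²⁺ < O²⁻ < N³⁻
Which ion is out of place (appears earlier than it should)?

F⁻

Compare adjacent ions: Mg²⁺ and F⁻ share 10 electrons; the higher nuclear charge on Mg (Z=12) contracts it more, so Mg²⁺ < F⁻ — yet in this increasing list F⁻ sits before Mg²⁺. Nothing else is reversed, so F⁻ should move one place to the right.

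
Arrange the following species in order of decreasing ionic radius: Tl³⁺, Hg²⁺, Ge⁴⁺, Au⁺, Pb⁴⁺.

Electron counts and nuclear charges: Ge⁴⁺ has 28 e⁻ (Z=32), Pb⁴⁺ has 78 e⁻ (Z=82), Tl³⁺ has 78 e⁻ (Z=81), Hg²⁺ has 78 e⁻ (Z=80), Au⁺ has 78 e⁻ (Z=79). Ge⁴⁺ < Pb⁴⁺ (same group, period 4 vs 6); Pb⁴⁺ < Tl³⁺ (both 78 e⁻, Z=82>81); Tl³⁺ < Hg²⁺ (isoelectronic, higher Z=81 is smaller); Hg²⁺ < Au⁺ (isoelectronic, higher Z=80 is smaller).

Au⁺ > Hg²⁺ > Tl³⁺ > Pb⁴⁺ > Ge⁴⁺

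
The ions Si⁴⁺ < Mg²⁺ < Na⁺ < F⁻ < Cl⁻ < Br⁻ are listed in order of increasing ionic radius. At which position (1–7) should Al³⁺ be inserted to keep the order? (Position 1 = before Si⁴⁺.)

2

Tabulating Z and e⁻: Si⁴⁺ (Z=14, 10 e⁻), Al³⁺ (Z=13, 10 e⁻), Mg²⁺ (Z=12, 10 e⁻), Na⁺ (Z=11, 10 e⁻), F⁻ (Z=9, 10 e⁻), Cl⁻ (Z=17, 18 e⁻), Br⁻ (Z=35, 36 e⁻). Si⁴⁺ < Al³⁺ (isoelectronic, higher Z=14 is smaller); Al³⁺ < Mg²⁺ (isoelectronic, higher Z=13 is smaller); Mg²⁺ < Na⁺ (isoelectronic, higher Z=12 is smaller); Na⁺ < F⁻ (both 10 e⁻, Z=11>9); F⁻ < Cl⁻ (same group, 1 shell fewer); Cl⁻ < Br⁻ (same group, period 3 vs 4).
Merged order: Si⁴⁺ < Al³⁺ < Mg²⁺ < Na⁺ < F⁻ < Cl⁻ < Br⁻ — Al³⁺ is number 2.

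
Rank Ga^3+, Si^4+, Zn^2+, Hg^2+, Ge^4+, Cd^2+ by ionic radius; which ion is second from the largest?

First list Z and electron count for each: Si^4+ (Z=14, 10 e⁻), Ge^4+ (Z=32, 28 e⁻), Ga^3+ (Z=31, 28 e⁻), Zn^2+ (Z=30, 28 e⁻), Cd^2+ (Z=48, 46 e⁻), Hg^2+ (Z=80, 78 e⁻). Si^4+ < Ge^4+ (same group, period 3 vs 4); Ge^4+ < Ga^3+ (isoelectronic, higher Z=32 is smaller); Ga^3+ < Zn^2+ (both 28 e⁻, Z=31>30); Zn^2+ < Cd^2+ (same group, period 4 vs 5); Cd^2+ < Hg^2+ (same group, 1 shell fewer).
Full ascending order: Si^4+ < Ge^4+ < Ga^3+ < Zn^2+ < Cd^2+ < Hg^2+. Counting from the largest, position 2 is Cd^2+.

Cd^2+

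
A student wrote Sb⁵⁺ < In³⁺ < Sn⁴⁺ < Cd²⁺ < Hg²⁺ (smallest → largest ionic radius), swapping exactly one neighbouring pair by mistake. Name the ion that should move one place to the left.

Sn⁴⁺

The pair In³⁺, Sn⁴⁺ is the wrong way round — both have 46 electrons but Z(Sn)=50 > Z(In)=49, so Sn⁴⁺ should be the smaller of the two. All other adjacent pairs agree with periodic trends, so Sn⁴⁺ is the misplaced ion.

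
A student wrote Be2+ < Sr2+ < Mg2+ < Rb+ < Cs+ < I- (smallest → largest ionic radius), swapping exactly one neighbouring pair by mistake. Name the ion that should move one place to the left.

Mg2+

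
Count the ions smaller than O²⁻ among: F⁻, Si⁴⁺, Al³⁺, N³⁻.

Each ion has 10 electrons. The ranking follows nuclear charge in reverse — greater Z gives a smaller radius. Si⁴⁺ (Z=14), Al³⁺ (Z=13), F⁻ (Z=9), O²⁻ (Z=8), N³⁻ (Z=7).
Ordering all of them (including O²⁻) by radius gives Si⁴⁺ < Al³⁺ < F⁻ < O²⁻ < N³⁻. That's 3.

3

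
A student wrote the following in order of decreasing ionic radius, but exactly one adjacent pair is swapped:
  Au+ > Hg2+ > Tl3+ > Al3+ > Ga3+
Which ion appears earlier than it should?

Al3+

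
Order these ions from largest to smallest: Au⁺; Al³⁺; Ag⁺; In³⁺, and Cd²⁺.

Au⁺ > Ag⁺ > Cd²⁺ > In³⁺ > Al³⁺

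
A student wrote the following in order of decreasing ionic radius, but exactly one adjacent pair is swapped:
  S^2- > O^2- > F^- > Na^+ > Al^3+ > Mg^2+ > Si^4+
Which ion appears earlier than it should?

Scanning neighbour by neighbour, only Al^3+/Mg^2+ violates a trend: Al^3+ and Mg^2+ share 10 electrons; the higher nuclear charge on Al (Z=13) contracts it more, so Al^3+ < Mg^2+. That makes Al^3+ the one sitting a position early relative to where it belongs.

Al^3+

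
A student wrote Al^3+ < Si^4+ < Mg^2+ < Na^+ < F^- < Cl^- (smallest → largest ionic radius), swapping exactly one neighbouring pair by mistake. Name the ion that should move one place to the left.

Si^4+

Scanning neighbour by neighbour, only Al^3+/Si^4+ violates a trend: Si^4+ and Al^3+ share 10 electrons; the higher nuclear charge on Si (Z=14) contracts it more, so Si^4+ < Al^3+. That makes Si^4+ the one sitting a position late relative to where it belongs.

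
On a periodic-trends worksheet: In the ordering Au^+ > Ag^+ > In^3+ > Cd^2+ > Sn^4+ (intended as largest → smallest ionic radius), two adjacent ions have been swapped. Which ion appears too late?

Scanning neighbour by neighbour, only In^3+/Cd^2+ violates a trend: In^3+ and Cd^2+ share 46 electrons; the higher nuclear charge on In (Z=49) contracts it more, so In^3+ < Cd^2+. That makes Cd^2+ the one sitting a position late relative to where it belongs.

Cd^2+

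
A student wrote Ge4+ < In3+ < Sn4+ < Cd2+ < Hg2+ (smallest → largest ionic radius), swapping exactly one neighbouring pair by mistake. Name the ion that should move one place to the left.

Scanning neighbour by neighbour, only In3+/Sn4+ violates a trend: they are isoelectronic (46 e⁻) and Sn has more protons than In (50 vs 49), making Sn4+ smaller. That makes Sn4+ the one sitting a position late relative to where it belongs.

Sn4+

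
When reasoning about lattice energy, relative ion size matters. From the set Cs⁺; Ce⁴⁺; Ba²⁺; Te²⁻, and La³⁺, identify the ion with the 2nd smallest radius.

La³⁺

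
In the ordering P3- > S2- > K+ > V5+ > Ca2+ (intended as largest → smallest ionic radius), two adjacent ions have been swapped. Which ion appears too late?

Ca2+

Compare adjacent ions: V5+ and Ca2+ share 18 electrons; the higher nuclear charge on V (Z=23) contracts it more, so V5+ < Ca2+ — yet in this decreasing list V5+ sits before Ca2+. Nothing else is reversed, so Ca2+ should move one place to the left.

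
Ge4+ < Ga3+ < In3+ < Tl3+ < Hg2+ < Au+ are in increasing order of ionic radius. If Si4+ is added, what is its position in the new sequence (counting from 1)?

1

Work out protons and electrons: Si4+ has 10 e⁻ (Z=14), Ge4+ has 28 e⁻ (Z=32), Ga3+ has 28 e⁻ (Z=31), In3+ has 46 e⁻ (Z=49), Tl3+ has 78 e⁻ (Z=81), Hg2+ has 78 e⁻ (Z=80), Au+ has 78 e⁻ (Z=79). Si4+ < Ge4+ (same group, period 3 vs 4); Ge4+ < Ga3+ (both 28 e⁻, Z=32>31); Ga3+ < In3+ (same group, period 4 vs 5); In3+ < Tl3+ (same group, period 5 vs 6); Tl3+ < Hg2+ (isoelectronic, higher Z=81 is smaller); Hg2+ < Au+ (isoelectronic, higher Z=80 is smaller).
With Si4+ included the full order is Si4+ < Ge4+ < Ga3+ < In3+ < Tl3+ < Hg2+ < Au+, so it takes position 1.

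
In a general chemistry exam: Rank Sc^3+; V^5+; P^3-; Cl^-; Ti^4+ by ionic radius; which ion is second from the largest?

Cl^-

All of these have 18 electrons (isoelectronic). With the same electron cloud, the ion with the most protons pulls it in tightest. Nuclear charges: V^5+ (Z=23), Ti^4+ (Z=22), Sc^3+ (Z=21), Cl^- (Z=17), P^3- (Z=15). Highest Z is smallest.
Full ascending order: V^5+ < Ti^4+ < Sc^3+ < Cl^- < P^3-. Counting from the largest, position 2 is Cl^-.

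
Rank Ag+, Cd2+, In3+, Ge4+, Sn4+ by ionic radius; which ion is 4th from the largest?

Work out protons and electrons: Ge4+ (Z=32, 28 e⁻), Sn4+ (Z=50, 46 e⁻), In3+ (Z=49, 46 e⁻), Cd2+ (Z=48, 46 e⁻), Ag+ (Z=47, 46 e⁻). Ge4+ < Sn4+ (same group, 1 shell fewer); Sn4+ < In3+ (isoelectronic, higher Z=50 is smaller); In3+ < Cd2+ (both 46 e⁻, Z=49>48); Cd2+ < Ag+ (both 46 e⁻, Z=48>47).
Full ascending order: Ge4+ < Sn4+ < In3+ < Cd2+ < Ag+. Counting from the largest, position 4 is Sn4+.

Sn4+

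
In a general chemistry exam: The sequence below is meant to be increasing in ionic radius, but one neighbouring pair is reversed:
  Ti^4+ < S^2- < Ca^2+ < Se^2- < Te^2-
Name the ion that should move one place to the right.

S^2-

Scanning neighbour by neighbour, only S^2-/Ca^2+ violates a trend: they are isoelectronic (18 e⁻) and Ca has more protons than S (20 vs 16), making Ca^2+ smaller. That makes S^2- the one sitting a position early relative to where it belongs.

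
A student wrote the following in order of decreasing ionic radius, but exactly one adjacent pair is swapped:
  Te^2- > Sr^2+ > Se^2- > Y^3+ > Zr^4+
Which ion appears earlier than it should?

Check each adjacent pair. Sr^2+ and Se^2- are reversed: Sr^2+ and Se^2- share 36 electrons; the higher nuclear charge on Sr (Z=38) contracts it more, so Sr^2+ < Se^2-. No other neighbouring pair contradicts the periodic trends, so Sr^2+ is the ion listed too early.

Sr^2+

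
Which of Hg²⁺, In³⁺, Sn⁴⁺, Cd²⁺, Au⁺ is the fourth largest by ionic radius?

In³⁺

First list Z and electron count for each: Sn⁴⁺: 46 e⁻, Z=50, In³⁺: 46 e⁻, Z=49, Cd²⁺: 46 e⁻, Z=48, Hg²⁺: 78 e⁻, Z=80, Au⁺: 78 e⁻, Z=79. Sn⁴⁺ < In³⁺ (both 46 e⁻, Z=50>49); In³⁺ < Cd²⁺ (isoelectronic, higher Z=49 is smaller); Cd²⁺ < Hg²⁺ (same group, 1 shell fewer); Hg²⁺ < Au⁺ (isoelectronic, higher Z=80 is smaller).
So the order is Sn⁴⁺ < In³⁺ < Cd²⁺ < Hg²⁺ < Au⁺; the 4th-largest ion is In³⁺.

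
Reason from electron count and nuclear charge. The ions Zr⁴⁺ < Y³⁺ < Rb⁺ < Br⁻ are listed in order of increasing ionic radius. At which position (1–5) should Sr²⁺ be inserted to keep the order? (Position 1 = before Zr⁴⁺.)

Isoelectronic series (36 e⁻ each). Size is set by nuclear charge: more protons means a smaller ion. Zr⁴⁺ (Z=40), Y³⁺ (Z=39), Sr²⁺ (Z=38), Rb⁺ (Z=37), Br⁻ (Z=35).
Putting Sr²⁺ in gives Zr⁴⁺ < Y³⁺ < Sr²⁺ < Rb⁺ < Br⁻; it lands at slot 3.

3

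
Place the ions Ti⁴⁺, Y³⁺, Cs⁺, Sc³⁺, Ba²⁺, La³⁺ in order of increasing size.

First list Z and electron count for each: Ti⁴⁺ has 18 e⁻ (Z=22), Sc³⁺ has 18 e⁻ (Z=21), Y³⁺ has 36 e⁻ (Z=39), La³⁺ has 54 e⁻ (Z=57), Ba²⁺ has 54 e⁻ (Z=56), Cs⁺ has 54 e⁻ (Z=55). Ti⁴⁺ < Sc³⁺ (isoelectronic, higher Z=22 is smaller); Sc³⁺ < Y³⁺ (same group, period 4 vs 5); Y³⁺ < La³⁺ (same group, 1 shell fewer); La³⁺ < Ba²⁺ (isoelectronic, higher Z=57 is smaller); Ba²⁺ < Cs⁺ (both 54 e⁻, Z=56>55).

Ti⁴⁺ < Sc³⁺ < Y³⁺ < La³⁺ < Ba²⁺ < Cs⁺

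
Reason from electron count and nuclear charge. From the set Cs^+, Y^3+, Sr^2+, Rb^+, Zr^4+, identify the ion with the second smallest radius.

First list Z and electron count for each: Zr^4+ has 36 e⁻ (Z=40), Y^3+ has 36 e⁻ (Z=39), Sr^2+ has 36 e⁻ (Z=38), Rb^+ has 36 e⁻ (Z=37), Cs^+ has 54 e⁻ (Z=55). Zr^4+ < Y^3+ (both 36 e⁻, Z=40>39); Y^3+ < Sr^2+ (isoelectronic, higher Z=39 is smaller); Sr^2+ < Rb^+ (isoelectronic, higher Z=38 is smaller); Rb^+ < Cs^+ (same group, period 5 vs 6).
So the order is Zr^4+ < Y^3+ < Sr^2+ < Rb^+ < Cs^+; the 2nd-smallest ion is Y^3+.

Y^3+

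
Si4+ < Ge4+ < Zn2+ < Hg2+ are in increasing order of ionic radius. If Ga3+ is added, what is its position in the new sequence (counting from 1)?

3

Tabulating Z and e⁻: Si4+ (Z=14, 10 e⁻), Ge4+ (Z=32, 28 e⁻), Ga3+ (Z=31, 28 e⁻), Zn2+ (Z=30, 28 e⁻), Hg2+ (Z=80, 78 e⁻). Si4+ < Ge4+ (same group, 1 shell fewer); Ge4+ < Ga3+ (both 28 e⁻, Z=32>31); Ga3+ < Zn2+ (isoelectronic, higher Z=31 is smaller); Zn2+ < Hg2+ (same group, 2 shells fewer).
Putting Ga3+ in gives Si4+ < Ge4+ < Ga3+ < Zn2+ < Hg2+; it lands at slot 3.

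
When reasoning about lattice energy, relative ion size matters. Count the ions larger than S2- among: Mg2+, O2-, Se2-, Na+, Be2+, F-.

1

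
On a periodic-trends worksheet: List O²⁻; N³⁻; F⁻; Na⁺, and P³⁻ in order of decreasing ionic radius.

P³⁻ > N³⁻ > O²⁻ > F⁻ > Na⁺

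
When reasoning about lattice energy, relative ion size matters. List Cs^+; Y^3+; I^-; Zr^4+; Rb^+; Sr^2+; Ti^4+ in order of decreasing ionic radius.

I^- > Cs^+ > Rb^+ > Sr^2+ > Y^3+ > Zr^4+ > Ti^4+

Tabulating Z and e⁻: Ti^4+ has 18 e⁻ (Z=22), Zr^4+ has 36 e⁻ (Z=40), Y^3+ has 36 e⁻ (Z=39), Sr^2+ has 36 e⁻ (Z=38), Rb^+ has 36 e⁻ (Z=37), Cs^+ has 54 e⁻ (Z=55), I^- has 54 e⁻ (Z=53). Ti^4+ < Zr^4+ (same group, period 4 vs 5); Zr^4+ < Y^3+ (isoelectronic, higher Z=40 is smaller); Y^3+ < Sr^2+ (isoelectronic, higher Z=39 is smaller); Sr^2+ < Rb^+ (both 36 e⁻, Z=38>37); Rb^+ < Cs^+ (same group, 1 shell fewer); Cs^+ < I^- (both 54 e⁻, Z=55>53).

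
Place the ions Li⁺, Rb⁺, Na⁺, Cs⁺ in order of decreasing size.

All are in the same group with charge +1. Radius grows down the group as n (the outermost shell) increases.

Cs⁺ > Rb⁺ > Na⁺ > Li⁺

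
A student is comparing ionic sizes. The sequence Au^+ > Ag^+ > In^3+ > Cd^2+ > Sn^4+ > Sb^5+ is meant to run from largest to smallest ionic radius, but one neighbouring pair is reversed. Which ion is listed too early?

Check each adjacent pair. In^3+ and Cd^2+ are reversed: both have 46 electrons but Z(In)=49 > Z(Cd)=48, so In^3+ should be the smaller of the two. No other neighbouring pair contradicts the periodic trends, so In^3+ is the ion listed too early.

In^3+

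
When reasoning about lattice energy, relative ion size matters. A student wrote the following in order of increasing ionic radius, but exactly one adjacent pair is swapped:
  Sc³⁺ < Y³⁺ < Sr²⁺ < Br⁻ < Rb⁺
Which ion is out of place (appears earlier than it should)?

The pair Br⁻, Rb⁺ is the wrong way round — both have 36 electrons but Z(Rb)=37 > Z(Br)=35, so Rb⁺ should be the smaller of the two. All other adjacent pairs agree with periodic trends, so Br⁻ is the misplaced ion.

Br⁻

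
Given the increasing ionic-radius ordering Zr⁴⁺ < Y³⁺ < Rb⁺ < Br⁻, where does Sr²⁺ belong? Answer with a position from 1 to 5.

3

Isoelectronic series (36 e⁻ each). Size is set by nuclear charge: more protons means a smaller ion. Zr⁴⁺ (Z=40), Y³⁺ (Z=39), Sr²⁺ (Z=38), Rb⁺ (Z=37), Br⁻ (Z=35).
With Sr²⁺ included the full order is Zr⁴⁺ < Y³⁺ < Sr²⁺ < Rb⁺ < Br⁻, so it takes position 3.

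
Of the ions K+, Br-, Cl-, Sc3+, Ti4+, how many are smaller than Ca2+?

Electron counts and nuclear charges: Ti4+ has 18 e⁻ (Z=22), Sc3+ has 18 e⁻ (Z=21), Ca2+ has 18 e⁻ (Z=20), K+ has 18 e⁻ (Z=19), Cl- has 18 e⁻ (Z=17), Br- has 36 e⁻ (Z=35). Ti4+ < Sc3+ (isoelectronic, higher Z=22 is smaller); Sc3+ < Ca2+ (isoelectronic, higher Z=21 is smaller); Ca2+ < K+ (both 18 e⁻, Z=20>19); K+ < Cl- (isoelectronic, higher Z=19 is smaller); Cl- < Br- (same group, period 3 vs 4).
Ordering all of them (including Ca2+) by radius gives Ti4+ < Sc3+ < Ca2+ < K+ < Cl- < Br-. Count: 2.

2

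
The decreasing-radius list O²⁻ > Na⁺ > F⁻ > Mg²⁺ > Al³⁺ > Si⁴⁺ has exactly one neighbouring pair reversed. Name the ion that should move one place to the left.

F⁻

Scanning neighbour by neighbour, only Na⁺/F⁻ violates a trend: they are isoelectronic (10 e⁻) and Na has more protons than F (11 vs 9), making Na⁺ smaller. That makes F⁻ the one sitting a position late relative to where it belongs.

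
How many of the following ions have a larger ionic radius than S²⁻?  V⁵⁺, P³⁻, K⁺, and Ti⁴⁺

Each ion has 18 electrons. The ranking follows nuclear charge in reverse — greater Z gives a smaller radius. V⁵⁺ (Z=23), Ti⁴⁺ (Z=22), K⁺ (Z=19), S²⁻ (Z=16), P³⁻ (Z=15).
Relative to S²⁻, the ions that are larger are P³⁻. So 1 is larger.

1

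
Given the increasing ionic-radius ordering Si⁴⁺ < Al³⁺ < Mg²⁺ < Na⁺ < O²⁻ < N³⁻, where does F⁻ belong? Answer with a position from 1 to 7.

These species are isoelectronic with 10 electrons. The only difference is the number of protons: Si⁴⁺ (Z=14), Al³⁺ (Z=13), Mg²⁺ (Z=12), Na⁺ (Z=11), F⁻ (Z=9), O²⁻ (Z=8), N³⁻ (Z=7). The strongest nuclear pull (Si⁴⁺) gives the smallest ion.
Merged order: Si⁴⁺ < Al³⁺ < Mg²⁺ < Na⁺ < F⁻ < O²⁻ < N³⁻ — F⁻ is number 5.

5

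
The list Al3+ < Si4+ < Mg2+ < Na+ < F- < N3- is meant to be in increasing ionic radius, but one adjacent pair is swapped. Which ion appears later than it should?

Si4+

Compare adjacent ions: Si4+ and Al3+ share 10 electrons; the higher nuclear charge on Si (Z=14) contracts it more, so Si4+ < Al3+ — yet in this increasing list Al3+ sits before Si4+. Nothing else is reversed, so Si4+ should move one place to the left.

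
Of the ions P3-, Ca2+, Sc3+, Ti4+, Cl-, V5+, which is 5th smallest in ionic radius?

Cl-

Each ion has 18 electrons. The ranking follows nuclear charge in reverse — greater Z gives a smaller radius. V5+ (Z=23), Ti4+ (Z=22), Sc3+ (Z=21), Ca2+ (Z=20), Cl- (Z=17), P3- (Z=15).
Full ascending order: V5+ < Ti4+ < Sc3+ < Ca2+ < Cl- < P3-. Counting from the smallest, position 5 is Cl-.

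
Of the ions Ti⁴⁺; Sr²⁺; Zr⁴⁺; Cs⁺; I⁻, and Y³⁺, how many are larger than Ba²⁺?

2

Electron counts and nuclear charges: Ti⁴⁺ has 18 e⁻ (Z=22), Zr⁴⁺ has 36 e⁻ (Z=40), Y³⁺ has 36 e⁻ (Z=39), Sr²⁺ has 36 e⁻ (Z=38), Ba²⁺ has 54 e⁻ (Z=56), Cs⁺ has 54 e⁻ (Z=55), I⁻ has 54 e⁻ (Z=53). Ti⁴⁺ < Zr⁴⁺ (same group, period 4 vs 5); Zr⁴⁺ < Y³⁺ (isoelectronic, higher Z=40 is smaller); Y³⁺ < Sr²⁺ (both 36 e⁻, Z=39>38); Sr²⁺ < Ba²⁺ (same group, 1 shell fewer); Ba²⁺ < Cs⁺ (both 54 e⁻, Z=56>55); Cs⁺ < I⁻ (both 54 e⁻, Z=55>53).
Placing each against Ba²⁺: smaller — Ti⁴⁺, Zr⁴⁺, Y³⁺, Sr²⁺; larger — Cs⁺, I⁻. That's 2.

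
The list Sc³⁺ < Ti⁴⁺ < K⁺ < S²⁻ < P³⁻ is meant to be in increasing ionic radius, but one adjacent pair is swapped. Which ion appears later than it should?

Ti⁴⁺

Check each adjacent pair. Sc³⁺ and Ti⁴⁺ are reversed: both have 18 electrons but Z(Ti)=22 > Z(Sc)=21, so Ti⁴⁺ should be the smaller of the two. No other neighbouring pair contradicts the periodic trends, so Ti⁴⁺ is the ion listed too late.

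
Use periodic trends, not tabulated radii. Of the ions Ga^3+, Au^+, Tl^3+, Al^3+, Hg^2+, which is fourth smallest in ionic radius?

Hg^2+

Al^3+ has 10 e⁻ (Z=13), Ga^3+ has 28 e⁻ (Z=31), Tl^3+ has 78 e⁻ (Z=81), Hg^2+ has 78 e⁻ (Z=80), Au^+ has 78 e⁻ (Z=79). Al^3+ < Ga^3+ (same group, period 3 vs 4); Ga^3+ < Tl^3+ (same group, 2 shells fewer); Tl^3+ < Hg^2+ (isoelectronic, higher Z=81 is smaller); Hg^2+ < Au^+ (isoelectronic, higher Z=80 is smaller).
So the order is Al^3+ < Ga^3+ < Tl^3+ < Hg^2+ < Au^+; the 4th-smallest ion is Hg^2+.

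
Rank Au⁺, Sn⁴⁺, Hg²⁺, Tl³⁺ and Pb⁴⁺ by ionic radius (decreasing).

Au⁺ > Hg²⁺ > Tl³⁺ > Pb⁴⁺ > Sn⁴⁺

Tabulating Z and e⁻: Sn⁴⁺ has 46 e⁻ (Z=50), Pb⁴⁺ has 78 e⁻ (Z=82), Tl³⁺ has 78 e⁻ (Z=81), Hg²⁺ has 78 e⁻ (Z=80), Au⁺ has 78 e⁻ (Z=79). Sn⁴⁺ < Pb⁴⁺ (same group, 1 shell fewer); Pb⁴⁺ < Tl³⁺ (isoelectronic, higher Z=82 is smaller); Tl³⁺ < Hg²⁺ (both 78 e⁻, Z=81>80); Hg²⁺ < Au⁺ (isoelectronic, higher Z=80 is smaller).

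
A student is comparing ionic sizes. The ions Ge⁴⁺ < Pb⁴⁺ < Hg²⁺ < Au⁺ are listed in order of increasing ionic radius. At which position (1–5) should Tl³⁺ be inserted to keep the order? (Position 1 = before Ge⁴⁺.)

Electron counts and nuclear charges: Ge⁴⁺ (Z=32, 28 e⁻), Pb⁴⁺ (Z=82, 78 e⁻), Tl³⁺ (Z=81, 78 e⁻), Hg²⁺ (Z=80, 78 e⁻), Au⁺ (Z=79, 78 e⁻). Ge⁴⁺ < Pb⁴⁺ (same group, period 4 vs 6); Pb⁴⁺ < Tl³⁺ (isoelectronic, higher Z=82 is smaller); Tl³⁺ < Hg²⁺ (both 78 e⁻, Z=81>80); Hg²⁺ < Au⁺ (isoelectronic, higher Z=80 is smaller).
Merged order: Ge⁴⁺ < Pb⁴⁺ < Tl³⁺ < Hg²⁺ < Au⁺ — Tl³⁺ is number 3.

3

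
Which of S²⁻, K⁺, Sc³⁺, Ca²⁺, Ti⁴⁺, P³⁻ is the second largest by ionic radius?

S²⁻

Isoelectronic series (18 e⁻ each). Size is set by nuclear charge: more protons means a smaller ion. Ti⁴⁺ (Z=22), Sc³⁺ (Z=21), Ca²⁺ (Z=20), K⁺ (Z=19), S²⁻ (Z=16), P³⁻ (Z=15).
Ordering: Ti⁴⁺ < Sc³⁺ < Ca²⁺ < K⁺ < S²⁻ < P³⁻. The second largest is S²⁻.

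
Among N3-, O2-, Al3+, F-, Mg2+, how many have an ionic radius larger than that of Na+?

These species are isoelectronic with 10 electrons. The only difference is the number of protons: Al3+ (Z=13), Mg2+ (Z=12), Na+ (Z=11), F- (Z=9), O2- (Z=8), N3- (Z=7). The strongest nuclear pull (Al3+) gives the smallest ion.
Relative to Na+, the ions that are larger are F-, O2-, N3-. Count: 3.

3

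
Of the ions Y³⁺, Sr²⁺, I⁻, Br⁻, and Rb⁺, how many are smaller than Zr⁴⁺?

0

First list Z and electron count for each: Zr⁴⁺: 36 e⁻, Z=40, Y³⁺: 36 e⁻, Z=39, Sr²⁺: 36 e⁻, Z=38, Rb⁺: 36 e⁻, Z=37, Br⁻: 36 e⁻, Z=35, I⁻: 54 e⁻, Z=53. Zr⁴⁺ < Y³⁺ (isoelectronic, higher Z=40 is smaller); Y³⁺ < Sr²⁺ (both 36 e⁻, Z=39>38); Sr²⁺ < Rb⁺ (isoelectronic, higher Z=38 is smaller); Rb⁺ < Br⁻ (both 36 e⁻, Z=37>35); Br⁻ < I⁻ (same group, period 4 vs 5).
Relative to Zr⁴⁺, the ions that are smaller are none. So 0 are smaller.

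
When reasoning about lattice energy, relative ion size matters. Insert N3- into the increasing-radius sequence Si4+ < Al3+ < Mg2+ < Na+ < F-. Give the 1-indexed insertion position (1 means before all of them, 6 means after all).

6

Each ion has 10 electrons. The ranking follows nuclear charge in reverse — greater Z gives a smaller radius. Si4+ (Z=14), Al3+ (Z=13), Mg2+ (Z=12), Na+ (Z=11), F- (Z=9), N3- (Z=7).
Merged order: Si4+ < Al3+ < Mg2+ < Na+ < F- < N3- — N3- is number 6.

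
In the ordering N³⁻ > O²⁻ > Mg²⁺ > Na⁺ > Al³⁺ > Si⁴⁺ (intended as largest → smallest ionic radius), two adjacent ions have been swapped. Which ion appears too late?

Na⁺

Scanning neighbour by neighbour, only Mg²⁺/Na⁺ violates a trend: they are isoelectronic (10 e⁻) and Mg has more protons than Na (12 vs 11), making Mg²⁺ smaller. That makes Na⁺ the one sitting a position late relative to where it belongs.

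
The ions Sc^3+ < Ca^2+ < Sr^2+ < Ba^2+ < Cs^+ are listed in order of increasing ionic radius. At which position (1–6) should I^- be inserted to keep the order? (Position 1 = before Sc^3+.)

Sc^3+: 18 e⁻, Z=21, Ca^2+: 18 e⁻, Z=20, Sr^2+: 36 e⁻, Z=38, Ba^2+: 54 e⁻, Z=56, Cs^+: 54 e⁻, Z=55, I^-: 54 e⁻, Z=53. Sc^3+ < Ca^2+ (isoelectronic, higher Z=21 is smaller); Ca^2+ < Sr^2+ (same group, period 4 vs 5); Sr^2+ < Ba^2+ (same group, period 5 vs 6); Ba^2+ < Cs^+ (isoelectronic, higher Z=56 is smaller); Cs^+ < I^- (isoelectronic, higher Z=55 is smaller).
Putting I^- in gives Sc^3+ < Ca^2+ < Sr^2+ < Ba^2+ < Cs^+ < I^-; it lands at slot 6.

6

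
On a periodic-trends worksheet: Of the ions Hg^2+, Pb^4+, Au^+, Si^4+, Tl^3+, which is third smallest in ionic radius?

Tl^3+

Si^4+ has 10 e⁻ (Z=14), Pb^4+ has 78 e⁻ (Z=82), Tl^3+ has 78 e⁻ (Z=81), Hg^2+ has 78 e⁻ (Z=80), Au^+ has 78 e⁻ (Z=79). Si^4+ < Pb^4+ (same group, period 3 vs 6); Pb^4+ < Tl^3+ (both 78 e⁻, Z=82>81); Tl^3+ < Hg^2+ (isoelectronic, higher Z=81 is smaller); Hg^2+ < Au^+ (both 78 e⁻, Z=80>79).
So the order is Si^4+ < Pb^4+ < Tl^3+ < Hg^2+ < Au^+; the 3rd-smallest ion is Tl^3+.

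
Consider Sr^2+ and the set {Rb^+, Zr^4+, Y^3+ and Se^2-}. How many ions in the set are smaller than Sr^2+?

2

These species are isoelectronic with 36 electrons. The only difference is the number of protons: Zr^4+ (Z=40), Y^3+ (Z=39), Sr^2+ (Z=38), Rb^+ (Z=37), Se^2- (Z=34). The strongest nuclear pull (Zr^4+) gives the smallest ion.
Overall: Zr^4+ < Y^3+ < Sr^2+ < Rb^+ < Se^2-. Sr^2+ has 2 below it and 2 above. Count: 2.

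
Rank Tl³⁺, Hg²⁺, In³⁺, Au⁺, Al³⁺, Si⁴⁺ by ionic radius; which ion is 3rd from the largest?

Electron counts and nuclear charges: Si⁴⁺: 10 e⁻, Z=14, Al³⁺: 10 e⁻, Z=13, In³⁺: 46 e⁻, Z=49, Tl³⁺: 78 e⁻, Z=81, Hg²⁺: 78 e⁻, Z=80, Au⁺: 78 e⁻, Z=79. Si⁴⁺ < Al³⁺ (both 10 e⁻, Z=14>13); Al³⁺ < In³⁺ (same group, 2 shells fewer); In³⁺ < Tl³⁺ (same group, 1 shell fewer); Tl³⁺ < Hg²⁺ (both 78 e⁻, Z=81>80); Hg²⁺ < Au⁺ (isoelectronic, higher Z=80 is smaller).
Ordering: Si⁴⁺ < Al³⁺ < In³⁺ < Tl³⁺ < Hg²⁺ < Au⁺. The 3rd largest is Tl³⁺.

Tl³⁺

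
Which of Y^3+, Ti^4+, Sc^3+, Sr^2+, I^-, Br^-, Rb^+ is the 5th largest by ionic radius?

Y^3+

Ti^4+ has 18 e⁻ (Z=22), Sc^3+ has 18 e⁻ (Z=21), Y^3+ has 36 e⁻ (Z=39), Sr^2+ has 36 e⁻ (Z=38), Rb^+ has 36 e⁻ (Z=37), Br^- has 36 e⁻ (Z=35), I^- has 54 e⁻ (Z=53). Ti^4+ < Sc^3+ (both 18 e⁻, Z=22>21); Sc^3+ < Y^3+ (same group, period 4 vs 5); Y^3+ < Sr^2+ (both 36 e⁻, Z=39>38); Sr^2+ < Rb^+ (both 36 e⁻, Z=38>37); Rb^+ < Br^- (isoelectronic, higher Z=37 is smaller); Br^- < I^- (same group, period 4 vs 5).
So the order is Ti^4+ < Sc^3+ < Y^3+ < Sr^2+ < Rb^+ < Br^- < I^-; the 5th-largest ion is Y^3+.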